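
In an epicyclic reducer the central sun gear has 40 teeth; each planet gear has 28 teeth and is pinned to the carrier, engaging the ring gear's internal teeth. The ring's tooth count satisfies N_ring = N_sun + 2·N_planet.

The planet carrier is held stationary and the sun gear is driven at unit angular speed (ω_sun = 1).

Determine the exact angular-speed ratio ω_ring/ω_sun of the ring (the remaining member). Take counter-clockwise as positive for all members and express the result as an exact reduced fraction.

N_ring = 40 + 2·28 = 96
40(ω_s−ω_c) = −96(ω_r−ω_c),  ω_c=0, ω_s=1
ω_r = 0 − (40/96)(1−0) = -5/12
ω_r/ω_s = -5/12

-5/12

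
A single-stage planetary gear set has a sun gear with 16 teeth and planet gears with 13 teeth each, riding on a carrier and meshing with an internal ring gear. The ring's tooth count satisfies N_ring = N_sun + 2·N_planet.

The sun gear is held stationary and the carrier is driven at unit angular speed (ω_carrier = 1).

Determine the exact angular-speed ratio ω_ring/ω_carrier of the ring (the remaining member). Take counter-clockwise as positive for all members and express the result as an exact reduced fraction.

N_ring = 16 + 2·13 = 42
16(ω_s−ω_c) = −42(ω_r−ω_c),  ω_s=0, ω_c=1
ω_r = 1 − (16/42)(0−1) = 29/21
ω_r/ω_c = 29/21

29/21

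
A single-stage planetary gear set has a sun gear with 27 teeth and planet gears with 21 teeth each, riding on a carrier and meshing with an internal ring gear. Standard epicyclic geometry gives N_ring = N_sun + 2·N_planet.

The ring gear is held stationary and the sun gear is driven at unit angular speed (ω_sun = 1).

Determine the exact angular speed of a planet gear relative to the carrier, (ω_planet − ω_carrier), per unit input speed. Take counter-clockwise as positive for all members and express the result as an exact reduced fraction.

N_ring = 27 + 2·21 = 69
27(ω_s−ω_c) = −69(ω_r−ω_c),  ω_r=0, ω_s=1
27(1−ω_c) = −69(0−ω_c)  ⇒  96ω_c = 27  ⇒  ω_c = 9/32
sun–planet: 27·(1−9/32) = −21·(ω_p−ω_c)  ⇒  ω_p−ω_c = −(27/21)·(23/32) = -207/224

-207/224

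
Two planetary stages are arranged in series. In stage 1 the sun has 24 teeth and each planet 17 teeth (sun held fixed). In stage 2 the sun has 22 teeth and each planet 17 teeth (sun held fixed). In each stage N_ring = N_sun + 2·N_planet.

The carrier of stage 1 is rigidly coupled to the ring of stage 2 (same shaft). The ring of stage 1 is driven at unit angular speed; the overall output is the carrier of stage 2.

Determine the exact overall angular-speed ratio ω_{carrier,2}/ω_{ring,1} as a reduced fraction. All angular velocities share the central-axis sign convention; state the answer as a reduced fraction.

Stage 1: N_ring = 24 + 2·17 = 58
Stage 1: 24(ω_s−ω_c) = −58(ω_r−ω_c),  ω_s=0, ω_r=1
Stage 1: 24(0−ω_c) = −58(1−ω_c)  ⇒  82ω_c = 58  ⇒  ω_c = 29/41
  ⇒ ω_c¹/ω_r¹ = 29/41
Stage 2: N_ring = 22 + 2·17 = 56
Stage 2: 22(ω_s−ω_c) = −56(ω_r−ω_c),  ω_s=0, ω_r=1
Stage 2: 22(0−ω_c) = −56(1−ω_c)  ⇒  78ω_c = 56  ⇒  ω_c = 28/39
  ⇒ ω_c²/ω_r² = 28/39
Coupling ω_r² = ω_c¹ ⇒ overall = 29/41 × 28/39 = 812/1599

812/1599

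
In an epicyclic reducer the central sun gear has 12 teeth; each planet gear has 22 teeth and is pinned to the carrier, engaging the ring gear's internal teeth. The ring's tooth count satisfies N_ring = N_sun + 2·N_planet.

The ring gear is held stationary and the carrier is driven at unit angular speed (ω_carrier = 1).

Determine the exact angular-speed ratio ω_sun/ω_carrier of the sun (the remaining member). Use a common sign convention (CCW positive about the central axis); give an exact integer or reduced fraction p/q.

17/3

N_ring = 12 + 2·22 = 56
12(ω_s−ω_c) = −56(ω_r−ω_c),  ω_r=0, ω_c=1
ω_s = 1 − (56/12)(0−1) = 17/3
ω_s/ω_c = 17/3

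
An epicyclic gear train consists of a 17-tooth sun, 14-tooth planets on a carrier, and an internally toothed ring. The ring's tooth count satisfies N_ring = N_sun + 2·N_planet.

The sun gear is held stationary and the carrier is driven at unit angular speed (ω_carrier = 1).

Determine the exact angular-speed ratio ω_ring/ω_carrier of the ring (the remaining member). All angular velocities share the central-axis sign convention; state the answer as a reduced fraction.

62/45

N_ring = 17 + 2·14 = 45
17(ω_s−ω_c) = −45(ω_r−ω_c),  ω_s=0, ω_c=1
ω_r = 1 − (17/45)(0−1) = 62/45
ω_r/ω_c = 62/45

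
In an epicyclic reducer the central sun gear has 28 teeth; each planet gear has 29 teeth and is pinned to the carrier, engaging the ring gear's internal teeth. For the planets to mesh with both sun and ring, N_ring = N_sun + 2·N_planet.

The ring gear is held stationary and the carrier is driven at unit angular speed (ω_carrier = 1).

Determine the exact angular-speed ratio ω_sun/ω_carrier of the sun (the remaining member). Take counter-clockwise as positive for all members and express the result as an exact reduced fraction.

N_ring = 28 + 2·29 = 86
28(ω_s−ω_c) = −86(ω_r−ω_c),  ω_r=0, ω_c=1
ω_s = 1 − (86/28)(0−1) = 57/14
ω_s/ω_c = 57/14

57/14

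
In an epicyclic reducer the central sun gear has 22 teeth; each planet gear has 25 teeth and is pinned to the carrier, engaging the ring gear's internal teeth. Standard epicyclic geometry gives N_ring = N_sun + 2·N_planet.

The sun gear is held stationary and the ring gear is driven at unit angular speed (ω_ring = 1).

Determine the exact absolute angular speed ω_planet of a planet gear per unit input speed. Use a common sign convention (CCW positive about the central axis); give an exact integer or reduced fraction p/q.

N_ring = 22 + 2·25 = 72
22(ω_s−ω_c) = −72(ω_r−ω_c),  ω_s=0, ω_r=1
22(0−ω_c) = −72(1−ω_c)  ⇒  94ω_c = 72  ⇒  ω_c = 36/47
sun–planet: 22·(0−36/47) = −25·(ω_p−ω_c)  ⇒  ω_p−ω_c = −(22/25)·(-36/47) = 792/1175
ω_p = 36/47 + 792/1175 = 36/25

36/25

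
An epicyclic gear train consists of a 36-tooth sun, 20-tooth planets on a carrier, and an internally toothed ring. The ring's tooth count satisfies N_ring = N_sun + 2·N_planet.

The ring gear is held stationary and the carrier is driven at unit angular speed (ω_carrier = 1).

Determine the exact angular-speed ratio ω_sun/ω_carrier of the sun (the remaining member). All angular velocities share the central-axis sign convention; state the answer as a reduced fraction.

N_ring = 36 + 2·20 = 76
36(ω_s−ω_c) = −76(ω_r−ω_c),  ω_r=0, ω_c=1
ω_s = 1 − (76/36)(0−1) = 28/9
ω_s/ω_c = 28/9

28/9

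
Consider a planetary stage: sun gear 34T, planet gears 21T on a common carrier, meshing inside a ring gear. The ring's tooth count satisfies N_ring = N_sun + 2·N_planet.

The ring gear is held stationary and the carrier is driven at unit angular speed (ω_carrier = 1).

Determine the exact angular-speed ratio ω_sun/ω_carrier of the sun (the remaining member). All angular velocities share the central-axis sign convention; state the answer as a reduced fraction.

55/17

N_ring = 34 + 2·21 = 76
34(ω_s−ω_c) = −76(ω_r−ω_c),  ω_r=0, ω_c=1
ω_s = 1 − (76/34)(0−1) = 55/17
ω_s/ω_c = 55/17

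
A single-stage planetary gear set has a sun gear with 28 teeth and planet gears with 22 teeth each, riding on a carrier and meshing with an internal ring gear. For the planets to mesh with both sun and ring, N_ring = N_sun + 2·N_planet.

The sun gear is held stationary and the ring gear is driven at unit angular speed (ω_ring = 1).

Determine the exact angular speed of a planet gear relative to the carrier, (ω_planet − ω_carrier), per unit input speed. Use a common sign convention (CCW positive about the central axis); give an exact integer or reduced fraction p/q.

N_ring = 28 + 2·22 = 72
28(ω_s−ω_c) = −72(ω_r−ω_c),  ω_s=0, ω_r=1
28(0−ω_c) = −72(1−ω_c)  ⇒  100ω_c = 72  ⇒  ω_c = 18/25
sun–planet: 28·(0−18/25) = −22·(ω_p−ω_c)  ⇒  ω_p−ω_c = −(28/22)·(-18/25) = 252/275

252/275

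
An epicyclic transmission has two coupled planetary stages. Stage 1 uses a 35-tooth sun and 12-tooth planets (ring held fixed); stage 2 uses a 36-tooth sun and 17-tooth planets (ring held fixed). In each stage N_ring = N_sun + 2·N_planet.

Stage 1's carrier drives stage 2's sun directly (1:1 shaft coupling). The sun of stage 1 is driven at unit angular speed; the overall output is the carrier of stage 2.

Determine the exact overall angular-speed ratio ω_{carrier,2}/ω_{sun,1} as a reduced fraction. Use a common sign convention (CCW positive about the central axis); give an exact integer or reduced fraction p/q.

Stage 1: N_ring = 35 + 2·12 = 59
Stage 1: 35(ω_s−ω_c) = −59(ω_r−ω_c),  ω_r=0, ω_s=1
Stage 1: 35(1−ω_c) = −59(0−ω_c)  ⇒  94ω_c = 35  ⇒  ω_c = 35/94
  ⇒ ω_c¹/ω_s¹ = 35/94
Stage 2: N_ring = 36 + 2·17 = 70
Stage 2: 36(ω_s−ω_c) = −70(ω_r−ω_c),  ω_r=0, ω_s=1
Stage 2: 36(1−ω_c) = −70(0−ω_c)  ⇒  106ω_c = 36  ⇒  ω_c = 18/53
  ⇒ ω_c²/ω_s² = 18/53
Coupling ω_s² = ω_c¹ ⇒ overall = 35/94 × 18/53 = 315/2491

315/2491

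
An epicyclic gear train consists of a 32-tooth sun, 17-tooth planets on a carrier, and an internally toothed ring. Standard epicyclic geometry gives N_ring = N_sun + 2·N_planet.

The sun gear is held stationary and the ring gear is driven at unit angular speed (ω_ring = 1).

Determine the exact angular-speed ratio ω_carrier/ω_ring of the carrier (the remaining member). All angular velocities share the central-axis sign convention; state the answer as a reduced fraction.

N_ring = 32 + 2·17 = 66
32(ω_s−ω_c) = −66(ω_r−ω_c),  ω_s=0, ω_r=1
32(0−ω_c) = −66(1−ω_c)  ⇒  98ω_c = 66  ⇒  ω_c = 33/49
ω_c/ω_r = 33/49

33/49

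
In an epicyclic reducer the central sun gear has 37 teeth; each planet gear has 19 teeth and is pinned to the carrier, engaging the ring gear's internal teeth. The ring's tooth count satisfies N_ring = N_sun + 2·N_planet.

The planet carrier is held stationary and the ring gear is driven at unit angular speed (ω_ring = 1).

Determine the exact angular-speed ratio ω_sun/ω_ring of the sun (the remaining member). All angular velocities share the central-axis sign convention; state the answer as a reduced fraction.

-75/37

N_ring = 37 + 2·19 = 75
37(ω_s−ω_c) = −75(ω_r−ω_c),  ω_c=0, ω_r=1
ω_s = 0 − (75/37)(1−0) = -75/37
ω_s/ω_r = -75/37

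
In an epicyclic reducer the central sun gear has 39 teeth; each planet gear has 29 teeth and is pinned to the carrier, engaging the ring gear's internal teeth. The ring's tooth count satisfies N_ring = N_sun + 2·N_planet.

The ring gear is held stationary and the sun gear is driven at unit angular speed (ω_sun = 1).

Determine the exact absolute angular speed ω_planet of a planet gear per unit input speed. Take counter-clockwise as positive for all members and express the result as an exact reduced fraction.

-39/58

N_ring = 39 + 2·29 = 97
39(ω_s−ω_c) = −97(ω_r−ω_c),  ω_r=0, ω_s=1
39(1−ω_c) = −97(0−ω_c)  ⇒  136ω_c = 39  ⇒  ω_c = 39/136
sun–planet: 39·(1−39/136) = −29·(ω_p−ω_c)  ⇒  ω_p−ω_c = −(39/29)·(97/136) = -3783/3944
ω_p = 39/136 − 3783/3944 = -39/58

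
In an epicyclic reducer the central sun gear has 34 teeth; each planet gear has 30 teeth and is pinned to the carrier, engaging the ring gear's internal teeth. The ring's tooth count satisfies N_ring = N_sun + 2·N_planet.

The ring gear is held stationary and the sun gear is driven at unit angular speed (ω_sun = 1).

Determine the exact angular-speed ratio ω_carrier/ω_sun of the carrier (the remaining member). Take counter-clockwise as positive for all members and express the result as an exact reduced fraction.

17/64

N_ring = 34 + 2·30 = 94
34(ω_s−ω_c) = −94(ω_r−ω_c),  ω_r=0, ω_s=1
34(1−ω_c) = −94(0−ω_c)  ⇒  128ω_c = 34  ⇒  ω_c = 17/64
ω_c/ω_s = 17/64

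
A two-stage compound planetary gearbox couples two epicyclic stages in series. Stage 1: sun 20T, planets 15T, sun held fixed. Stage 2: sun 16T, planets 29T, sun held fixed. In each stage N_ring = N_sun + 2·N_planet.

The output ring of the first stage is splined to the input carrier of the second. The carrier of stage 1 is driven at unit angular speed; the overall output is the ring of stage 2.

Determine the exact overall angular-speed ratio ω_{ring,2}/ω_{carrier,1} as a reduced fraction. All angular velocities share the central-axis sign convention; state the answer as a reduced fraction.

Stage 1: N_ring = 20 + 2·15 = 50
Stage 1: 20(ω_s−ω_c) = −50(ω_r−ω_c),  ω_s=0, ω_c=1
Stage 1: ω_r = 1 − (20/50)(0−1) = 7/5
  ⇒ ω_r¹/ω_c¹ = 7/5
Stage 2: N_ring = 16 + 2·29 = 74
Stage 2: 16(ω_s−ω_c) = −74(ω_r−ω_c),  ω_s=0, ω_c=1
Stage 2: ω_r = 1 − (16/74)(0−1) = 45/37
  ⇒ ω_r²/ω_c² = 45/37
Coupling ω_c² = ω_r¹ ⇒ overall = 7/5 × 45/37 = 63/37

63/37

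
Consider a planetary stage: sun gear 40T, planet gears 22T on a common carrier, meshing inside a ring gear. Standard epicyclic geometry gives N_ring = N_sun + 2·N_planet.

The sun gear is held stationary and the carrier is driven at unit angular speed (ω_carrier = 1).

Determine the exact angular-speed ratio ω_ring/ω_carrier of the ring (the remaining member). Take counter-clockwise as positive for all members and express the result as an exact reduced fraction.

31/21

N_ring = 40 + 2·22 = 84
40(ω_s−ω_c) = −84(ω_r−ω_c),  ω_s=0, ω_c=1
ω_r = 1 − (40/84)(0−1) = 31/21
ω_r/ω_c = 31/21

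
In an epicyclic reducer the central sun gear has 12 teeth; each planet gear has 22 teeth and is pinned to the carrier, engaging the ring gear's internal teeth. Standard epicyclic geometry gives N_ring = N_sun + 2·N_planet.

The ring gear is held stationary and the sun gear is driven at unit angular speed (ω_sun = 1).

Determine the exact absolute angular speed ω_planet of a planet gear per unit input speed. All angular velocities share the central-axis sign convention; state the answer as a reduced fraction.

N_ring = 12 + 2·22 = 56
12(ω_s−ω_c) = −56(ω_r−ω_c),  ω_r=0, ω_s=1
12(1−ω_c) = −56(0−ω_c)  ⇒  68ω_c = 12  ⇒  ω_c = 3/17
sun–planet: 12·(1−3/17) = −22·(ω_p−ω_c)  ⇒  ω_p−ω_c = −(12/22)·(14/17) = -84/187
ω_p = 3/17 − 84/187 = -3/11

-3/11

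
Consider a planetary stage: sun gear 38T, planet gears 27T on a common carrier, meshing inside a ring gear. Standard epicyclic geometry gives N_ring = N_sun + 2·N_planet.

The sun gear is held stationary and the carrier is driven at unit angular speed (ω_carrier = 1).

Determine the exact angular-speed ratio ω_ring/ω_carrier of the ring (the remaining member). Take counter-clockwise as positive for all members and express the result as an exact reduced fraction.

N_ring = 38 + 2·27 = 92
38(ω_s−ω_c) = −92(ω_r−ω_c),  ω_s=0, ω_c=1
ω_r = 1 − (38/92)(0−1) = 65/46
ω_r/ω_c = 65/46

65/46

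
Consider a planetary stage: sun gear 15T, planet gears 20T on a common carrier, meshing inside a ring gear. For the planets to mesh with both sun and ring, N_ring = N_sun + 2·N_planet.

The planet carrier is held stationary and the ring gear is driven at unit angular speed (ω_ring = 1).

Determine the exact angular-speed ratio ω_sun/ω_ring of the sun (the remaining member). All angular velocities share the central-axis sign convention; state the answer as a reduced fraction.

N_ring = 15 + 2·20 = 55
15(ω_s−ω_c) = −55(ω_r−ω_c),  ω_c=0, ω_r=1
ω_s = 0 − (55/15)(1−0) = -11/3
ω_s/ω_r = -11/3

-11/3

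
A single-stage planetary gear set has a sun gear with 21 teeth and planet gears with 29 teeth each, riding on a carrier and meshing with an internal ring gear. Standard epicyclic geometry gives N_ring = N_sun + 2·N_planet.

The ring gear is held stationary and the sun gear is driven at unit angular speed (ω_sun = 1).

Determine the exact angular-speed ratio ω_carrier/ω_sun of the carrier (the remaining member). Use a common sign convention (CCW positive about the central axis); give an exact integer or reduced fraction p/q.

N_ring = 21 + 2·29 = 79
21(ω_s−ω_c) = −79(ω_r−ω_c),  ω_r=0, ω_s=1
21(1−ω_c) = −79(0−ω_c)  ⇒  100ω_c = 21  ⇒  ω_c = 21/100
ω_c/ω_s = 21/100

21/100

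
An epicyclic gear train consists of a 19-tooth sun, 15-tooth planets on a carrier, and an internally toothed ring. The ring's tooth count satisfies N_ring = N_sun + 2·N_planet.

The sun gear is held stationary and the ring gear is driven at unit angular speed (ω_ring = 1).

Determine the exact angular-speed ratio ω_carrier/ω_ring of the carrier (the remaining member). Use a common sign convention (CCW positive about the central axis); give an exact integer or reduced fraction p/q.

N_ring = 19 + 2·15 = 49
19(ω_s−ω_c) = −49(ω_r−ω_c),  ω_s=0, ω_r=1
19(0−ω_c) = −49(1−ω_c)  ⇒  68ω_c = 49  ⇒  ω_c = 49/68
ω_c/ω_r = 49/68

49/68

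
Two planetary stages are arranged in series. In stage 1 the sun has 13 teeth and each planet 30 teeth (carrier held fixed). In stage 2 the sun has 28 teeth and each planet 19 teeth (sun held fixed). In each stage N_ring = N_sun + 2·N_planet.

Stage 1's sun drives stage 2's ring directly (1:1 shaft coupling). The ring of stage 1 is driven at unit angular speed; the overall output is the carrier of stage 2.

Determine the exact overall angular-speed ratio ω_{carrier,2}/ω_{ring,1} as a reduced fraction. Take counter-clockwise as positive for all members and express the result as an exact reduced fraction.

Stage 1: N_ring = 13 + 2·30 = 73
Stage 1: 13(ω_s−ω_c) = −73(ω_r−ω_c),  ω_c=0, ω_r=1
Stage 1: ω_s = 0 − (73/13)(1−0) = -73/13
  ⇒ ω_s¹/ω_r¹ = -73/13
Stage 2: N_ring = 28 + 2·19 = 66
Stage 2: 28(ω_s−ω_c) = −66(ω_r−ω_c),  ω_s=0, ω_r=1
Stage 2: 28(0−ω_c) = −66(1−ω_c)  ⇒  94ω_c = 66  ⇒  ω_c = 33/47
  ⇒ ω_c²/ω_r² = 33/47
Coupling ω_r² = ω_s¹ ⇒ overall = -73/13 × 33/47 = -2409/611

-2409/611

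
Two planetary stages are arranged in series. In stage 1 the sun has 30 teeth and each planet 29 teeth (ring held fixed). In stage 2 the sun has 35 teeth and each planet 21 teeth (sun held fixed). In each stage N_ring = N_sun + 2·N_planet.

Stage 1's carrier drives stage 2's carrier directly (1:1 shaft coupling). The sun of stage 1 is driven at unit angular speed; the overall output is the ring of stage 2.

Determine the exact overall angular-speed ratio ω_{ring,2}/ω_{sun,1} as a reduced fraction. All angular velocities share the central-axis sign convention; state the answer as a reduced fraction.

Stage 1: N_ring = 30 + 2·29 = 88
Stage 1: 30(ω_s−ω_c) = −88(ω_r−ω_c),  ω_r=0, ω_s=1
Stage 1: 30(1−ω_c) = −88(0−ω_c)  ⇒  118ω_c = 30  ⇒  ω_c = 15/59
  ⇒ ω_c¹/ω_s¹ = 15/59
Stage 2: N_ring = 35 + 2·21 = 77
Stage 2: 35(ω_s−ω_c) = −77(ω_r−ω_c),  ω_s=0, ω_c=1
Stage 2: ω_r = 1 − (35/77)(0−1) = 16/11
  ⇒ ω_r²/ω_c² = 16/11
Coupling ω_c² = ω_c¹ ⇒ overall = 15/59 × 16/11 = 240/649

240/649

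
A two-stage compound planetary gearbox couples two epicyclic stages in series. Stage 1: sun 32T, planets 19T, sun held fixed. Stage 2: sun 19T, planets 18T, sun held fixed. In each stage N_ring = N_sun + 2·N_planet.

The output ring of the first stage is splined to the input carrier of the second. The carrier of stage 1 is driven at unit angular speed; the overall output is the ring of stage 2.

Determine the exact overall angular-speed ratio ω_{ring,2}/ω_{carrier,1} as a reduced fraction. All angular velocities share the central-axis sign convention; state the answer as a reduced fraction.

3774/1925

Stage 1: N_ring = 32 + 2·19 = 70
Stage 1: 32(ω_s−ω_c) = −70(ω_r−ω_c),  ω_s=0, ω_c=1
Stage 1: ω_r = 1 − (32/70)(0−1) = 51/35
  ⇒ ω_r¹/ω_c¹ = 51/35
Stage 2: N_ring = 19 + 2·18 = 55
Stage 2: 19(ω_s−ω_c) = −55(ω_r−ω_c),  ω_s=0, ω_c=1
Stage 2: ω_r = 1 − (19/55)(0−1) = 74/55
  ⇒ ω_r²/ω_c² = 74/55
Coupling ω_c² = ω_r¹ ⇒ overall = 51/35 × 74/55 = 3774/1925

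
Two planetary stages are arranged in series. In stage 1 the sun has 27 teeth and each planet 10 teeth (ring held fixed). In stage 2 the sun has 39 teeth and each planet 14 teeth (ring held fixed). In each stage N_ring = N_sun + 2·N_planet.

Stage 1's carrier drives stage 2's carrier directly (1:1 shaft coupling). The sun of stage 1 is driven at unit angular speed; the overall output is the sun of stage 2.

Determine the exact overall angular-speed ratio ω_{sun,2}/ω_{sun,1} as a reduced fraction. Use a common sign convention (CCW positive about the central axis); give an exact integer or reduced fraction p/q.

Stage 1: N_ring = 27 + 2·10 = 47
Stage 1: 27(ω_s−ω_c) = −47(ω_r−ω_c),  ω_r=0, ω_s=1
Stage 1: 27(1−ω_c) = −47(0−ω_c)  ⇒  74ω_c = 27  ⇒  ω_c = 27/74
  ⇒ ω_c¹/ω_s¹ = 27/74
Stage 2: N_ring = 39 + 2·14 = 67
Stage 2: 39(ω_s−ω_c) = −67(ω_r−ω_c),  ω_r=0, ω_c=1
Stage 2: ω_s = 1 − (67/39)(0−1) = 106/39
  ⇒ ω_s²/ω_c² = 106/39
Coupling ω_c² = ω_c¹ ⇒ overall = 27/74 × 106/39 = 477/481

477/481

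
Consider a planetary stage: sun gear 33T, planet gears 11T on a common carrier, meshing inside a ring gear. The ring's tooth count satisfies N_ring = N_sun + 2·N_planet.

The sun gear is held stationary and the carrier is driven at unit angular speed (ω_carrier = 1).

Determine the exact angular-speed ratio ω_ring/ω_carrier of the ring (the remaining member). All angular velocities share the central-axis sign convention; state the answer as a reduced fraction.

N_ring = 33 + 2·11 = 55
33(ω_s−ω_c) = −55(ω_r−ω_c),  ω_s=0, ω_c=1
ω_r = 1 − (33/55)(0−1) = 8/5
ω_r/ω_c = 8/5

8/5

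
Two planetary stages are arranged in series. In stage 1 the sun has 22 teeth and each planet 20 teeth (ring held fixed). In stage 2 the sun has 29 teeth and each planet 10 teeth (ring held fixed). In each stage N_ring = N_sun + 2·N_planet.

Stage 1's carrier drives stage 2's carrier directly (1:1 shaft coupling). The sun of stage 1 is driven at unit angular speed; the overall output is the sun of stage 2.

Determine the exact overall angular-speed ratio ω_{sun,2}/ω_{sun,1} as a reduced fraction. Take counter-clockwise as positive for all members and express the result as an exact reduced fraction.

143/203

Stage 1: N_ring = 22 + 2·20 = 62
Stage 1: 22(ω_s−ω_c) = −62(ω_r−ω_c),  ω_r=0, ω_s=1
Stage 1: 22(1−ω_c) = −62(0−ω_c)  ⇒  84ω_c = 22  ⇒  ω_c = 11/42
  ⇒ ω_c¹/ω_s¹ = 11/42
Stage 2: N_ring = 29 + 2·10 = 49
Stage 2: 29(ω_s−ω_c) = −49(ω_r−ω_c),  ω_r=0, ω_c=1
Stage 2: ω_s = 1 − (49/29)(0−1) = 78/29
  ⇒ ω_s²/ω_c² = 78/29
Coupling ω_c² = ω_c¹ ⇒ overall = 11/42 × 78/29 = 143/203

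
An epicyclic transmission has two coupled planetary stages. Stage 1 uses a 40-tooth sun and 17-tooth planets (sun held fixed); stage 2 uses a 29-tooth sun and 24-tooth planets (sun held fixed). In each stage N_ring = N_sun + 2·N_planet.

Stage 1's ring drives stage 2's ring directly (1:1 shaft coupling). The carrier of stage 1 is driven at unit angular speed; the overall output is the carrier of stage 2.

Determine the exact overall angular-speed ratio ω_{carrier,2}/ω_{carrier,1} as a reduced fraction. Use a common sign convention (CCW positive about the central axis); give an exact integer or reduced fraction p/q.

4389/3922

Stage 1: N_ring = 40 + 2·17 = 74
Stage 1: 40(ω_s−ω_c) = −74(ω_r−ω_c),  ω_s=0, ω_c=1
Stage 1: ω_r = 1 − (40/74)(0−1) = 57/37
  ⇒ ω_r¹/ω_c¹ = 57/37
Stage 2: N_ring = 29 + 2·24 = 77
Stage 2: 29(ω_s−ω_c) = −77(ω_r−ω_c),  ω_s=0, ω_r=1
Stage 2: 29(0−ω_c) = −77(1−ω_c)  ⇒  106ω_c = 77  ⇒  ω_c = 77/106
  ⇒ ω_c²/ω_r² = 77/106
Coupling ω_r² = ω_r¹ ⇒ overall = 57/37 × 77/106 = 4389/3922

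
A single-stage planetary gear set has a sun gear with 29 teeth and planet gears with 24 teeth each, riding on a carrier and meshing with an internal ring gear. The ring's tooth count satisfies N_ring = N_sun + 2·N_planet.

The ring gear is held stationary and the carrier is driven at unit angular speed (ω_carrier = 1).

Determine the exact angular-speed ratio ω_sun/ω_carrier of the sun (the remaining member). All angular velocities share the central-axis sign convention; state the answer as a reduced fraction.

106/29

N_ring = 29 + 2·24 = 77
29(ω_s−ω_c) = −77(ω_r−ω_c),  ω_r=0, ω_c=1
ω_s = 1 − (77/29)(0−1) = 106/29
ω_s/ω_c = 106/29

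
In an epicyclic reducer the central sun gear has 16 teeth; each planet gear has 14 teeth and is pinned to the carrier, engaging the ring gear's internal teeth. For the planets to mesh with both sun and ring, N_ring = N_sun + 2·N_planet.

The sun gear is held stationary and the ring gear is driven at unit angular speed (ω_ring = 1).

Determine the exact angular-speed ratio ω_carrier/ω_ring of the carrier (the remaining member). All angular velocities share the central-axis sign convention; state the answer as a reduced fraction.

11/15

N_ring = 16 + 2·14 = 44
16(ω_s−ω_c) = −44(ω_r−ω_c),  ω_s=0, ω_r=1
16(0−ω_c) = −44(1−ω_c)  ⇒  60ω_c = 44  ⇒  ω_c = 11/15
ω_c/ω_r = 11/15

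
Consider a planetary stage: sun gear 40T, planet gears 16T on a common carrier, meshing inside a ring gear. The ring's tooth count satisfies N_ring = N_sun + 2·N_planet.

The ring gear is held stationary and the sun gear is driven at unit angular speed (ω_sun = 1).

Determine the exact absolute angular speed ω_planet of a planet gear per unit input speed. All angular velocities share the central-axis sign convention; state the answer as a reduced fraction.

-5/4

N_ring = 40 + 2·16 = 72
40(ω_s−ω_c) = −72(ω_r−ω_c),  ω_r=0, ω_s=1
40(1−ω_c) = −72(0−ω_c)  ⇒  112ω_c = 40  ⇒  ω_c = 5/14
sun–planet: 40·(1−5/14) = −16·(ω_p−ω_c)  ⇒  ω_p−ω_c = −(40/16)·(9/14) = -45/28
ω_p = 5/14 − 45/28 = -5/4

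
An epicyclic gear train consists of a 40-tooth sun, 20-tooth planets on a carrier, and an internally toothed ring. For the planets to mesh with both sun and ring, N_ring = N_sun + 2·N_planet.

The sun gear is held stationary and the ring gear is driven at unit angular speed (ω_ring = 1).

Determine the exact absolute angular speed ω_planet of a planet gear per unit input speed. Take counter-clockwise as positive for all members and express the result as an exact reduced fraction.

2

N_ring = 40 + 2·20 = 80
40(ω_s−ω_c) = −80(ω_r−ω_c),  ω_s=0, ω_r=1
40(0−ω_c) = −80(1−ω_c)  ⇒  120ω_c = 80  ⇒  ω_c = 2/3
sun–planet: 40·(0−2/3) = −20·(ω_p−ω_c)  ⇒  ω_p−ω_c = −(40/20)·(-2/3) = 4/3
ω_p = 2/3 + 4/3 = 2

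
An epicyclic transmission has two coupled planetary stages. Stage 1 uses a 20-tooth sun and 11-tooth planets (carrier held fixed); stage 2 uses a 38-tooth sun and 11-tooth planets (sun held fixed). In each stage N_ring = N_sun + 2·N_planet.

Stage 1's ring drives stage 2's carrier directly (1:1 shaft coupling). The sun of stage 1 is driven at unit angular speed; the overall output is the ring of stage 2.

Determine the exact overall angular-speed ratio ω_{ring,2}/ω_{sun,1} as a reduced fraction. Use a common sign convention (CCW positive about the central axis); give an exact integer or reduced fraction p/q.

Stage 1: N_ring = 20 + 2·11 = 42
Stage 1: 20(ω_s−ω_c) = −42(ω_r−ω_c),  ω_c=0, ω_s=1
Stage 1: ω_r = 0 − (20/42)(1−0) = -10/21
  ⇒ ω_r¹/ω_s¹ = -10/21
Stage 2: N_ring = 38 + 2·11 = 60
Stage 2: 38(ω_s−ω_c) = −60(ω_r−ω_c),  ω_s=0, ω_c=1
Stage 2: ω_r = 1 − (38/60)(0−1) = 49/30
  ⇒ ω_r²/ω_c² = 49/30
Coupling ω_c² = ω_r¹ ⇒ overall = -10/21 × 49/30 = -7/9

-7/9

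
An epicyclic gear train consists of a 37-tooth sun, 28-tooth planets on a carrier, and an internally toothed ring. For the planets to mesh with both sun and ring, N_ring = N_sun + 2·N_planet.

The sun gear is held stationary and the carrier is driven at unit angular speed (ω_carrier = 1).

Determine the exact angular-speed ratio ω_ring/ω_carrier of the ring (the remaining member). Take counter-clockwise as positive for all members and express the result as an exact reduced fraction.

130/93

N_ring = 37 + 2·28 = 93
37(ω_s−ω_c) = −93(ω_r−ω_c),  ω_s=0, ω_c=1
ω_r = 1 − (37/93)(0−1) = 130/93
ω_r/ω_c = 130/93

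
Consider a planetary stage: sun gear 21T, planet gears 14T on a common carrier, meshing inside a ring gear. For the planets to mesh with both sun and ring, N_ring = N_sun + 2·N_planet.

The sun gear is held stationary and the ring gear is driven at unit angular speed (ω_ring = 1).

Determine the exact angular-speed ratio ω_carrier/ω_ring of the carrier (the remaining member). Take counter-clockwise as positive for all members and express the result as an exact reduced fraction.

7/10

N_ring = 21 + 2·14 = 49
21(ω_s−ω_c) = −49(ω_r−ω_c),  ω_s=0, ω_r=1
21(0−ω_c) = −49(1−ω_c)  ⇒  70ω_c = 49  ⇒  ω_c = 7/10
ω_c/ω_r = 7/10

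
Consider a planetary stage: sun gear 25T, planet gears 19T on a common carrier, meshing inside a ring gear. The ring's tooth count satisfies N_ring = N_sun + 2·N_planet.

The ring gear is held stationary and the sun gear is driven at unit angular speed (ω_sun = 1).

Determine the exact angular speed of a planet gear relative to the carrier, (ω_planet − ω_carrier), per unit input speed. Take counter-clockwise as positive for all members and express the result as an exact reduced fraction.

-1575/1672

N_ring = 25 + 2·19 = 63
25(ω_s−ω_c) = −63(ω_r−ω_c),  ω_r=0, ω_s=1
25(1−ω_c) = −63(0−ω_c)  ⇒  88ω_c = 25  ⇒  ω_c = 25/88
sun–planet: 25·(1−25/88) = −19·(ω_p−ω_c)  ⇒  ω_p−ω_c = −(25/19)·(63/88) = -1575/1672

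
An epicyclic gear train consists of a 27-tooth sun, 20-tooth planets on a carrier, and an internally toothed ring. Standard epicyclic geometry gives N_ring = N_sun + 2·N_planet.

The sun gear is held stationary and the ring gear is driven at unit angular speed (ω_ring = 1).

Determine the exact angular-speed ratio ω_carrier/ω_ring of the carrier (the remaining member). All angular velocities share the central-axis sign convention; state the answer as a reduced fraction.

67/94

N_ring = 27 + 2·20 = 67
27(ω_s−ω_c) = −67(ω_r−ω_c),  ω_s=0, ω_r=1
27(0−ω_c) = −67(1−ω_c)  ⇒  94ω_c = 67  ⇒  ω_c = 67/94
ω_c/ω_r = 67/94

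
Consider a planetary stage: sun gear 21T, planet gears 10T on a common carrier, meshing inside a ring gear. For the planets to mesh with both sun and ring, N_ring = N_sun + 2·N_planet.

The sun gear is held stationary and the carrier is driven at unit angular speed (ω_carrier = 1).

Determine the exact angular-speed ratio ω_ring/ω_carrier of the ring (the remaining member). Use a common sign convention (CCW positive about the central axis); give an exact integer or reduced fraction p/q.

N_ring = 21 + 2·10 = 41
21(ω_s−ω_c) = −41(ω_r−ω_c),  ω_s=0, ω_c=1
ω_r = 1 − (21/41)(0−1) = 62/41
ω_r/ω_c = 62/41

62/41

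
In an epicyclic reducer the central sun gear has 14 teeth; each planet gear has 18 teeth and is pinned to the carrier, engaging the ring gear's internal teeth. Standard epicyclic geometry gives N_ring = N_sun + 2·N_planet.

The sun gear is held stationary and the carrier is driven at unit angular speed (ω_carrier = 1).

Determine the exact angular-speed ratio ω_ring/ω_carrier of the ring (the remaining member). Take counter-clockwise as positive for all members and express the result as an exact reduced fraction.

N_ring = 14 + 2·18 = 50
14(ω_s−ω_c) = −50(ω_r−ω_c),  ω_s=0, ω_c=1
ω_r = 1 − (14/50)(0−1) = 32/25
ω_r/ω_c = 32/25

32/25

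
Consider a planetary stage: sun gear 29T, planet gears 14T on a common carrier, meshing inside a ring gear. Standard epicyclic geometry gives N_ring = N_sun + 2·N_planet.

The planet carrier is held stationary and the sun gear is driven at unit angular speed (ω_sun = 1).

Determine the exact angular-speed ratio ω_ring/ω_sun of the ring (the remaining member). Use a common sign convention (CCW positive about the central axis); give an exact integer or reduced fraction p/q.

-29/57

N_ring = 29 + 2·14 = 57
29(ω_s−ω_c) = −57(ω_r−ω_c),  ω_c=0, ω_s=1
ω_r = 0 − (29/57)(1−0) = -29/57
ω_r/ω_s = -29/57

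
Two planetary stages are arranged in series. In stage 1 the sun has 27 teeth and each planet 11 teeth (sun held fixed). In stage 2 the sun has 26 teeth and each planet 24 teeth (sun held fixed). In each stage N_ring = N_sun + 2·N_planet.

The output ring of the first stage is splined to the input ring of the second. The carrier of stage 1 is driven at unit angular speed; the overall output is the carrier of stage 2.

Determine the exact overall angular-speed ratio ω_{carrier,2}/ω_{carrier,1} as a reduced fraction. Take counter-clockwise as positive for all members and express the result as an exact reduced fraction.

Stage 1: N_ring = 27 + 2·11 = 49
Stage 1: 27(ω_s−ω_c) = −49(ω_r−ω_c),  ω_s=0, ω_c=1
Stage 1: ω_r = 1 − (27/49)(0−1) = 76/49
  ⇒ ω_r¹/ω_c¹ = 76/49
Stage 2: N_ring = 26 + 2·24 = 74
Stage 2: 26(ω_s−ω_c) = −74(ω_r−ω_c),  ω_s=0, ω_r=1
Stage 2: 26(0−ω_c) = −74(1−ω_c)  ⇒  100ω_c = 74  ⇒  ω_c = 37/50
  ⇒ ω_c²/ω_r² = 37/50
Coupling ω_r² = ω_r¹ ⇒ overall = 76/49 × 37/50 = 1406/1225

1406/1225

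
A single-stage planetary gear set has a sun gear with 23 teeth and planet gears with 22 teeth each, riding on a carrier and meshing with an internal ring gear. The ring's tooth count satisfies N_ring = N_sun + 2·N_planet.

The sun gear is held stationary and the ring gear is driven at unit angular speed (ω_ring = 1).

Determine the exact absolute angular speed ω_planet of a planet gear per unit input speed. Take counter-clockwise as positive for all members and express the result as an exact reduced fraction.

67/44

N_ring = 23 + 2·22 = 67
23(ω_s−ω_c) = −67(ω_r−ω_c),  ω_s=0, ω_r=1
23(0−ω_c) = −67(1−ω_c)  ⇒  90ω_c = 67  ⇒  ω_c = 67/90
sun–planet: 23·(0−67/90) = −22·(ω_p−ω_c)  ⇒  ω_p−ω_c = −(23/22)·(-67/90) = 1541/1980
ω_p = 67/90 + 1541/1980 = 67/44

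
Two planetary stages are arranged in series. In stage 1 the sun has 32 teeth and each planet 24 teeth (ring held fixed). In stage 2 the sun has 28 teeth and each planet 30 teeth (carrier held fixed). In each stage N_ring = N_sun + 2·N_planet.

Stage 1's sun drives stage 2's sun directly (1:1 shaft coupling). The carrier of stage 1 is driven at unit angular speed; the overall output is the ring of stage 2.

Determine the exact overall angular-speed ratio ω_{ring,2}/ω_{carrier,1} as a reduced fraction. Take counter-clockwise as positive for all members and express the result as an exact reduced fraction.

Stage 1: N_ring = 32 + 2·24 = 80
Stage 1: 32(ω_s−ω_c) = −80(ω_r−ω_c),  ω_r=0, ω_c=1
Stage 1: ω_s = 1 − (80/32)(0−1) = 7/2
  ⇒ ω_s¹/ω_c¹ = 7/2
Stage 2: N_ring = 28 + 2·30 = 88
Stage 2: 28(ω_s−ω_c) = −88(ω_r−ω_c),  ω_c=0, ω_s=1
Stage 2: ω_r = 0 − (28/88)(1−0) = -7/22
  ⇒ ω_r²/ω_s² = -7/22
Coupling ω_s² = ω_s¹ ⇒ overall = 7/2 × -7/22 = -49/44

-49/44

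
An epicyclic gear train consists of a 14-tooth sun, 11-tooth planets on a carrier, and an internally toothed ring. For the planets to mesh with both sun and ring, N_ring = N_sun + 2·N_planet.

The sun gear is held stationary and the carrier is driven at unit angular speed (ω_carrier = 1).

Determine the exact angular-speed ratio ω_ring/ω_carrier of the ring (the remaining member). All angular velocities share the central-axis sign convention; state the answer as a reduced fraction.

25/18

N_ring = 14 + 2·11 = 36
14(ω_s−ω_c) = −36(ω_r−ω_c),  ω_s=0, ω_c=1
ω_r = 1 − (14/36)(0−1) = 25/18
ω_r/ω_c = 25/18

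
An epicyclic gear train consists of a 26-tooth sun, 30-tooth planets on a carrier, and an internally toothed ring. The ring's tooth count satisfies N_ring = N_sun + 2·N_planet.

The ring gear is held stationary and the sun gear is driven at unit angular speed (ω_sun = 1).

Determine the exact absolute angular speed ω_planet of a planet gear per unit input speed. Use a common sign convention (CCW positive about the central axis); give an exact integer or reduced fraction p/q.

N_ring = 26 + 2·30 = 86
26(ω_s−ω_c) = −86(ω_r−ω_c),  ω_r=0, ω_s=1
26(1−ω_c) = −86(0−ω_c)  ⇒  112ω_c = 26  ⇒  ω_c = 13/56
sun–planet: 26·(1−13/56) = −30·(ω_p−ω_c)  ⇒  ω_p−ω_c = −(26/30)·(43/56) = -559/840
ω_p = 13/56 − 559/840 = -13/30

-13/30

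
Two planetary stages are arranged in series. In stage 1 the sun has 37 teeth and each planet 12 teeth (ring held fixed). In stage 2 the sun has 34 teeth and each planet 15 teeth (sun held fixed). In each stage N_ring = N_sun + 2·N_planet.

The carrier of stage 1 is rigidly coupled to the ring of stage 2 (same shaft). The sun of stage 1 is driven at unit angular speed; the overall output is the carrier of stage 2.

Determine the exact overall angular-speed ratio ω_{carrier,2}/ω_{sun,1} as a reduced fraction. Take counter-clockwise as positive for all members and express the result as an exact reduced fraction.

Stage 1: N_ring = 37 + 2·12 = 61
Stage 1: 37(ω_s−ω_c) = −61(ω_r−ω_c),  ω_r=0, ω_s=1
Stage 1: 37(1−ω_c) = −61(0−ω_c)  ⇒  98ω_c = 37  ⇒  ω_c = 37/98
  ⇒ ω_c¹/ω_s¹ = 37/98
Stage 2: N_ring = 34 + 2·15 = 64
Stage 2: 34(ω_s−ω_c) = −64(ω_r−ω_c),  ω_s=0, ω_r=1
Stage 2: 34(0−ω_c) = −64(1−ω_c)  ⇒  98ω_c = 64  ⇒  ω_c = 32/49
  ⇒ ω_c²/ω_r² = 32/49
Coupling ω_r² = ω_c¹ ⇒ overall = 37/98 × 32/49 = 592/2401

592/2401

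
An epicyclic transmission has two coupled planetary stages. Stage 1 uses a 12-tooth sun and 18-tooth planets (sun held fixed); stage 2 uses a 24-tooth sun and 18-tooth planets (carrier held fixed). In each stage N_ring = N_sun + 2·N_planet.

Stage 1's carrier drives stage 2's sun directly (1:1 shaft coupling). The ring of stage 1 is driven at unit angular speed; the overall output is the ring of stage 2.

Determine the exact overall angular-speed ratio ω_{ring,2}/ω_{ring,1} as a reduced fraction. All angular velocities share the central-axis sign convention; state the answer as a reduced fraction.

-8/25

Stage 1: N_ring = 12 + 2·18 = 48
Stage 1: 12(ω_s−ω_c) = −48(ω_r−ω_c),  ω_s=0, ω_r=1
Stage 1: 12(0−ω_c) = −48(1−ω_c)  ⇒  60ω_c = 48  ⇒  ω_c = 4/5
  ⇒ ω_c¹/ω_r¹ = 4/5
Stage 2: N_ring = 24 + 2·18 = 60
Stage 2: 24(ω_s−ω_c) = −60(ω_r−ω_c),  ω_c=0, ω_s=1
Stage 2: ω_r = 0 − (24/60)(1−0) = -2/5
  ⇒ ω_r²/ω_s² = -2/5
Coupling ω_s² = ω_c¹ ⇒ overall = 4/5 × -2/5 = -8/25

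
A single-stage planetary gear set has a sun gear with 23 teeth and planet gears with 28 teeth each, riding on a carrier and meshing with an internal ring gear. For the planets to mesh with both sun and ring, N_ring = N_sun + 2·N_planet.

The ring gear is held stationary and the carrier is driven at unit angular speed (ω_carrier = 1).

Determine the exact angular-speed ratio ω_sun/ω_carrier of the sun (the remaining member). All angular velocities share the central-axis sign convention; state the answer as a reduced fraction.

N_ring = 23 + 2·28 = 79
23(ω_s−ω_c) = −79(ω_r−ω_c),  ω_r=0, ω_c=1
ω_s = 1 − (79/23)(0−1) = 102/23
ω_s/ω_c = 102/23

102/23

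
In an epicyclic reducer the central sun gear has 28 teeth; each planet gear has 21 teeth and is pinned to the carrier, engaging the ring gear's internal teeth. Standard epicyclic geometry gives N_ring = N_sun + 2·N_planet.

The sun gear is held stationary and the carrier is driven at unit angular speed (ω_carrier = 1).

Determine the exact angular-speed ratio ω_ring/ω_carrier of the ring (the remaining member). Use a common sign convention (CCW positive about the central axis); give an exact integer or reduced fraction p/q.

7/5

N_ring = 28 + 2·21 = 70
28(ω_s−ω_c) = −70(ω_r−ω_c),  ω_s=0, ω_c=1
ω_r = 1 − (28/70)(0−1) = 7/5
ω_r/ω_c = 7/5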